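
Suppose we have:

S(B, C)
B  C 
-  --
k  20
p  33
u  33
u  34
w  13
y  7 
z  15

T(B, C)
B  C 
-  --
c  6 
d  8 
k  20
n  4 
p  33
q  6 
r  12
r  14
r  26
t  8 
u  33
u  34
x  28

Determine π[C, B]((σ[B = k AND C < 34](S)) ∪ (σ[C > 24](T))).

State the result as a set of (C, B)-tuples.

{(20, k), (26, r), (28, x), (33, p), (33, u), (34, u)}

Selection B = k AND C < 34: {(k, 20)}
Selection C > 24: {(p, 33), (r, 26), (u, 33), (u, 34), (x, 28)}
Set union of the two operands is {(k, 20), (p, 33), (r, 26), (u, 33), (u, 34), (x, 28)}.
Projecting to C, B: {(20, k), (26, r), (28, x), (33, p), (33, u), (34, u)}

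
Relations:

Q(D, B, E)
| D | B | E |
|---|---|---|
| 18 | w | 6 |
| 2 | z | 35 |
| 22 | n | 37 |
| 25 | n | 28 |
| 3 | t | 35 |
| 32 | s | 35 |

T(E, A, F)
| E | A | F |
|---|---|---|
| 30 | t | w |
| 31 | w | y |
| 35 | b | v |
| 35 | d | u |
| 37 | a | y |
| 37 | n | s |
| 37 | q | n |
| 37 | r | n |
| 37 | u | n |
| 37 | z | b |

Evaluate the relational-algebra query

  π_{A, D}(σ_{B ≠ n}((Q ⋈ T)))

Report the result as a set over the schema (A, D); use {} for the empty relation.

{(b, 2), (b, 3), (b, 32), (d, 2), (d, 3), (d, 32)}

Joining Q and T on E yields {(2, z, 35, b, v), (2, z, 35, d, u), (22, n, 37, a, y), (22, n, 37, n, s), (22, n, 37, q, n), (22, n, 37, r, n), (22, n, 37, u, n), (22, n, 37, z, b), (3, t, 35, b, v), (3, t, 35, d, u), (32, s, 35, b, v), (32, s, 35, d, u)}.
Selection B ≠ n: {(2, z, 35, b, v), (2, z, 35, d, u), (3, t, 35, b, v), (3, t, 35, d, u), (32, s, 35, b, v), (32, s, 35, d, u)}
Projecting to A, D: {(b, 2), (b, 3), (b, 32), (d, 2), (d, 3), (d, 32)}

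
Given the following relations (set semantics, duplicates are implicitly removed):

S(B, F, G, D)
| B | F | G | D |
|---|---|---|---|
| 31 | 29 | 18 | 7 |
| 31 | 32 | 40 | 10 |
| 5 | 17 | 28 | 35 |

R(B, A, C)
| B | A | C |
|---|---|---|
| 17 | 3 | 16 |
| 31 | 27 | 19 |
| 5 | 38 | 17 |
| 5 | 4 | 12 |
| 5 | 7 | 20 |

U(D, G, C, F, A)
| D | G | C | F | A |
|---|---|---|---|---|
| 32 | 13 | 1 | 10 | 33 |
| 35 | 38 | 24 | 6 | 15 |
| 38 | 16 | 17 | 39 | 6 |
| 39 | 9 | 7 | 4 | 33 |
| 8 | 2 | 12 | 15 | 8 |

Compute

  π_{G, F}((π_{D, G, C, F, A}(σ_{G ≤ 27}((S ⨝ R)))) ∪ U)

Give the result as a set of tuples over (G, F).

{(13, 10), (16, 39), (18, 29), (2, 15), (38, 6), (9, 4)}

Joining S and R on B yields {(31, 29, 18, 7, 27, 19), (31, 32, 40, 10, 27, 19), (5, 17, 28, 35, 38, 17), (5, 17, 28, 35, 4, 12), (5, 17, 28, 35, 7, 20)}.
σ[G ≤ 27]: keep tuples satisfying G ≤ 27 → {(31, 29, 18, 7, 27, 19)}
π_{D, G, C, F, A} gives {(7, 18, 19, 29, 27)}.
Union: {(7, 18, 19, 29, 27)} with {(32, 13, 1, 10, 33), (35, 38, 24, 6, 15), (38, 16, 17, 39, 6), (39, 9, 7, 4, 33), (8, 2, 12, 15, 8)} → {(32, 13, 1, 10, 33), (35, 38, 24, 6, 15), (38, 16, 17, 39, 6), (39, 9, 7, 4, 33), (7, 18, 19, 29, 27), (8, 2, 12, 15, 8)}
π_{G, F} gives {(13, 10), (16, 39), (18, 29), (2, 15), (38, 6), (9, 4)}.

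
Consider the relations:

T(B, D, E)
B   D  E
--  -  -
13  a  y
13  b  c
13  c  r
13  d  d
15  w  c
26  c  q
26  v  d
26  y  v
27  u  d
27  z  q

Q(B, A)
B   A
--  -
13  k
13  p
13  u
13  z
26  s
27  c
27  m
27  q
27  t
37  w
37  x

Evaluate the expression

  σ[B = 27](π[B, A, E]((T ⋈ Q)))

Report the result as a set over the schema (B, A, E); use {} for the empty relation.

{(27, c, d), (27, c, q), (27, m, d), (27, m, q), (27, q, d), (27, q, q), (27, t, d), (27, t, q)}

Natural join on B: {(13, a, y, k), (13, a, y, p), (13, a, y, u), (13, a, y, z), (13, b, c, k), (13, b, c, p), (13, b, c, u), (13, b, c, z), (13, c, r, k), (13, c, r, p), (13, c, r, u), (13, c, r, z), (13, d, d, k), (13, d, d, p), (13, d, d, u), (13, d, d, z), (26, c, q, s), (26, v, d, s), (26, y, v, s), (27, u, d, c), (27, u, d, m), (27, u, d, q), (27, u, d, t), (27, z, q, c), (27, z, q, m), (27, z, q, q), (27, z, q, t)}
π_{B, A, E} gives {(13, k, c), (13, k, d), (13, k, r), (13, k, y), (13, p, c), (13, p, d), (13, p, r), (13, p, y), (13, u, c), (13, u, d), (13, u, r), (13, u, y), (13, z, c), (13, z, d), (13, z, r), (13, z, y), (26, s, d), (26, s, q), (26, s, v), (27, c, d), (27, c, q), (27, m, d), (27, m, q), (27, q, d), (27, q, q), (27, t, d), (27, t, q)}.
Apply σ_{B = 27}; surviving tuples: {(27, c, d), (27, c, q), (27, m, d), (27, m, q), (27, q, d), (27, q, q), (27, t, d), (27, t, q)}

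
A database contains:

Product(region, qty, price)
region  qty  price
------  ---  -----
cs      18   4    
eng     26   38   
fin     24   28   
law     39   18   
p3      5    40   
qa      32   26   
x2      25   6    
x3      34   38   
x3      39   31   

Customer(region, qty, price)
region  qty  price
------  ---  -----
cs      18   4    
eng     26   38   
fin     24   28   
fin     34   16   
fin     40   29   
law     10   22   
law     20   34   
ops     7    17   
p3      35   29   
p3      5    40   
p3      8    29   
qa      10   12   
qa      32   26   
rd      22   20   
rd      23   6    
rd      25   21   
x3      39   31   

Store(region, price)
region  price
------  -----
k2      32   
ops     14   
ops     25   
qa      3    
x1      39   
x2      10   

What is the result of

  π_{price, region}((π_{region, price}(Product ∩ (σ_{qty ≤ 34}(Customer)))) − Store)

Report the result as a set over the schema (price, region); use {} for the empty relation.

Apply σ_{qty ≤ 34}; surviving tuples: {(cs, 18, 4), (eng, 26, 38), (fin, 24, 28), (fin, 34, 16), (law, 10, 22), (law, 20, 34), (ops, 7, 17), (p3, 5, 40), (p3, 8, 29), (qa, 10, 12), (qa, 32, 26), (rd, 22, 20), (rd, 23, 6), (rd, 25, 21)}
Set intersection of the two operands is {(cs, 18, 4), (eng, 26, 38), (fin, 24, 28), (p3, 5, 40), (qa, 32, 26)}.
π_{region, price} gives {(cs, 4), (eng, 38), (fin, 28), (p3, 40), (qa, 26)}.
Set difference of the two operands is {(cs, 4), (eng, 38), (fin, 28), (p3, 40), (qa, 26)}.
π_{price, region} gives {(26, qa), (28, fin), (38, eng), (4, cs), (40, p3)}.

{(26, qa), (28, fin), (38, eng), (4, cs), (40, p3)}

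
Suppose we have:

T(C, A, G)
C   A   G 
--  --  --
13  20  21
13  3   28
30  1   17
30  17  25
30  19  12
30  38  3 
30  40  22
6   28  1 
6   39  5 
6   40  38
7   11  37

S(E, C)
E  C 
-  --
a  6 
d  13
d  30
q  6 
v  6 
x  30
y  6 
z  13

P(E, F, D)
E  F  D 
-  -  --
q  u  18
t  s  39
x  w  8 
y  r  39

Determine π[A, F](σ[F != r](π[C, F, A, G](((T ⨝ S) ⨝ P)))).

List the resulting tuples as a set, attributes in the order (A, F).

{(1, w), (17, w), (19, w), (28, u), (38, w), (39, u), (40, u), (40, w)}

T ⋈ S (natural join on C): {(13, 20, 21, d), (13, 20, 21, z), (13, 3, 28, d), (13, 3, 28, z), (30, 1, 17, d), (30, 1, 17, x), (30, 17, 25, d), (30, 17, 25, x), (30, 19, 12, d), (30, 19, 12, x), (30, 38, 3, d), (30, 38, 3, x), (30, 40, 22, d), (30, 40, 22, x), (6, 28, 1, a), (6, 28, 1, q), (6, 28, 1, v), (6, 28, 1, y), (6, 39, 5, a), (6, 39, 5, q), (6, 39, 5, v), (6, 39, 5, y), (6, 40, 38, a), (6, 40, 38, q), (6, 40, 38, v), (6, 40, 38, y)}
(T ⨝ S) ⋈ P (natural join on E): {(30, 1, 17, x, w, 8), (30, 17, 25, x, w, 8), (30, 19, 12, x, w, 8), (30, 38, 3, x, w, 8), (30, 40, 22, x, w, 8), (6, 28, 1, q, u, 18), (6, 28, 1, y, r, 39), (6, 39, 5, q, u, 18), (6, 39, 5, y, r, 39), (6, 40, 38, q, u, 18), (6, 40, 38, y, r, 39)}
Projecting to C, F, A, G: {(30, w, 1, 17), (30, w, 17, 25), (30, w, 19, 12), (30, w, 38, 3), (30, w, 40, 22), (6, r, 28, 1), (6, r, 39, 5), (6, r, 40, 38), (6, u, 28, 1), (6, u, 39, 5), (6, u, 40, 38)}
Selection F != r: {(30, w, 1, 17), (30, w, 17, 25), (30, w, 19, 12), (30, w, 38, 3), (30, w, 40, 22), (6, u, 28, 1), (6, u, 39, 5), (6, u, 40, 38)}
Projecting to A, F: {(1, w), (17, w), (19, w), (28, u), (38, w), (39, u), (40, u), (40, w)}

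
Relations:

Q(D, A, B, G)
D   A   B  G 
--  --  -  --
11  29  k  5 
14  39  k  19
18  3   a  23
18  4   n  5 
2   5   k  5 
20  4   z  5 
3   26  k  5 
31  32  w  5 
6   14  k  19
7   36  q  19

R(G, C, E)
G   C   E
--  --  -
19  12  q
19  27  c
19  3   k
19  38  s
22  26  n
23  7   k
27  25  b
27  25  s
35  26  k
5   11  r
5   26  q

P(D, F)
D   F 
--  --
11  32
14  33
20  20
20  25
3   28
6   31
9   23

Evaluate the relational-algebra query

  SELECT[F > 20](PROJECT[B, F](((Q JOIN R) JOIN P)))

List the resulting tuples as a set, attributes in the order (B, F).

{(k, 28), (k, 31), (k, 32), (k, 33), (z, 25)}

Q ⋈ R (natural join on G): {(11, 29, k, 5, 11, r), (11, 29, k, 5, 26, q), (14, 39, k, 19, 12, q), (14, 39, k, 19, 27, c), (14, 39, k, 19, 3, k), (14, 39, k, 19, 38, s), (18, 3, a, 23, 7, k), (18, 4, n, 5, 11, r), (18, 4, n, 5, 26, q), (2, 5, k, 5, 11, r), (2, 5, k, 5, 26, q), (20, 4, z, 5, 11, r), (20, 4, z, 5, 26, q), (3, 26, k, 5, 11, r), (3, 26, k, 5, 26, q), (31, 32, w, 5, 11, r), (31, 32, w, 5, 26, q), (6, 14, k, 19, 12, q), (6, 14, k, 19, 27, c), (6, 14, k, 19, 3, k), (6, 14, k, 19, 38, s), (7, 36, q, 19, 12, q), (7, 36, q, 19, 27, c), (7, 36, q, 19, 3, k), (7, 36, q, 19, 38, s)}
(Q JOIN R) ⋈ P (natural join on D): {(11, 29, k, 5, 11, r, 32), (11, 29, k, 5, 26, q, 32), (14, 39, k, 19, 12, q, 33), (14, 39, k, 19, 27, c, 33), (14, 39, k, 19, 3, k, 33), (14, 39, k, 19, 38, s, 33), (20, 4, z, 5, 11, r, 20), (20, 4, z, 5, 11, r, 25), (20, 4, z, 5, 26, q, 20), (20, 4, z, 5, 26, q, 25), (3, 26, k, 5, 11, r, 28), (3, 26, k, 5, 26, q, 28), (6, 14, k, 19, 12, q, 31), (6, 14, k, 19, 27, c, 31), (6, 14, k, 19, 3, k, 31), (6, 14, k, 19, 38, s, 31)}
π_{B, F} gives {(k, 28), (k, 31), (k, 32), (k, 33), (z, 20), (z, 25)} (10 duplicate(s) eliminated).
σ[F > 20]: keep tuples satisfying F > 20 → {(k, 28), (k, 31), (k, 32), (k, 33), (z, 25)}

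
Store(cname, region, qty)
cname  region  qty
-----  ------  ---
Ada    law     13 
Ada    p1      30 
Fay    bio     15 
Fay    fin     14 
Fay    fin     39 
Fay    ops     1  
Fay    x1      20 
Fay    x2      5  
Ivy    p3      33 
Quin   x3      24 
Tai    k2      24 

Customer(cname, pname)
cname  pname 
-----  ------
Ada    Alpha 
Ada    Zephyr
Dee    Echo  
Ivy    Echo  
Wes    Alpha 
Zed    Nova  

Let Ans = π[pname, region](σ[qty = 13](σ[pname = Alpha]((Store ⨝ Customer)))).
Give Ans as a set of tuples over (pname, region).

{(Alpha, law)}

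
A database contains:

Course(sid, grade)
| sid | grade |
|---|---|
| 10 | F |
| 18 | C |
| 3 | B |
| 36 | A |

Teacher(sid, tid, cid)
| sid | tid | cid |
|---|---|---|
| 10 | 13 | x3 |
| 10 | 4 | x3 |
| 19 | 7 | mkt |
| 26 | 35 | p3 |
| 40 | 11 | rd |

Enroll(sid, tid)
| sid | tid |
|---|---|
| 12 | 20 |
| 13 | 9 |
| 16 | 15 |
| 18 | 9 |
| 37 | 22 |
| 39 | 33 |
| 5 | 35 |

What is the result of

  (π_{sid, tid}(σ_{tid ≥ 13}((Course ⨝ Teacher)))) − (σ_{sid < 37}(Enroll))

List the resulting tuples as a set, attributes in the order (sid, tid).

{(10, 13)}

Natural join on sid: {(10, F, 13, x3), (10, F, 4, x3)}
Filtering on tid ≥ 13 leaves {(10, F, 13, x3)}.
Keep only column(s) sid, tid: {(10, 13)}
Filtering on sid < 37 leaves {(12, 20), (13, 9), (16, 15), (18, 9), (5, 35)}.
Difference: {(10, 13)} with {(12, 20), (13, 9), (16, 15), (18, 9), (5, 35)} → {(10, 13)}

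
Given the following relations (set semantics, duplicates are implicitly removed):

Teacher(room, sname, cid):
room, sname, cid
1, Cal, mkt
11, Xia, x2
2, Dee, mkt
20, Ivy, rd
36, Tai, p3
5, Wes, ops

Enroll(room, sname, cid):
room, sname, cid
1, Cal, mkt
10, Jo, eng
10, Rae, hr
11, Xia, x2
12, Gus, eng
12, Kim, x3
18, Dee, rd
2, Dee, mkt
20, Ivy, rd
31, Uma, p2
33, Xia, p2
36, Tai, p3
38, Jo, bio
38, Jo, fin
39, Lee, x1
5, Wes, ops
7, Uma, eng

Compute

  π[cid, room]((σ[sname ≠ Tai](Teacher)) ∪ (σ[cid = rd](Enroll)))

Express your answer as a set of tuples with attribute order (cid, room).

{(mkt, 1), (mkt, 2), (ops, 5), (rd, 18), (rd, 20), (x2, 11)}

σ[sname ≠ Tai]: keep tuples satisfying sname ≠ Tai → {(1, Cal, mkt), (11, Xia, x2), (2, Dee, mkt), (20, Ivy, rd), (5, Wes, ops)}
σ[cid = rd]: keep tuples satisfying cid = rd → {(18, Dee, rd), (20, Ivy, rd)}
Union: {(1, Cal, mkt), (11, Xia, x2), (2, Dee, mkt), (20, Ivy, rd), (5, Wes, ops)} with {(18, Dee, rd), (20, Ivy, rd)} → {(1, Cal, mkt), (11, Xia, x2), (18, Dee, rd), (2, Dee, mkt), (20, Ivy, rd), (5, Wes, ops)}
Projecting to cid, room: {(mkt, 1), (mkt, 2), (ops, 5), (rd, 18), (rd, 20), (x2, 11)}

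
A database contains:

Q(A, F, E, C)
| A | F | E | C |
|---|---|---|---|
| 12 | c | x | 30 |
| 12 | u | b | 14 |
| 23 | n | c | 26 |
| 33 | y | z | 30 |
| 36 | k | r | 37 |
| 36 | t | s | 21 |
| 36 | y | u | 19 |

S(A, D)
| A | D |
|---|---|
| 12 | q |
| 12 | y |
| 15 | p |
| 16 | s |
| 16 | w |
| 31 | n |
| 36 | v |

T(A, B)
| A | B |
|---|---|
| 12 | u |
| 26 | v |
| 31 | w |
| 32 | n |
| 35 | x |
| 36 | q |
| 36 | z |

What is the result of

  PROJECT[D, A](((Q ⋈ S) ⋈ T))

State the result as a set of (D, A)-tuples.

Q ⋈ S (natural join on A): {(12, c, x, 30, q), (12, c, x, 30, y), (12, u, b, 14, q), (12, u, b, 14, y), (36, k, r, 37, v), (36, t, s, 21, v), (36, y, u, 19, v)}
(Q ⋈ S) ⋈ T (natural join on A): {(12, c, x, 30, q, u), (12, c, x, 30, y, u), (12, u, b, 14, q, u), (12, u, b, 14, y, u), (36, k, r, 37, v, q), (36, k, r, 37, v, z), (36, t, s, 21, v, q), (36, t, s, 21, v, z), (36, y, u, 19, v, q), (36, y, u, 19, v, z)}
Projecting to D, A (7 duplicate(s) eliminated): {(q, 12), (v, 36), (y, 12)}

{(q, 12), (v, 36), (y, 12)}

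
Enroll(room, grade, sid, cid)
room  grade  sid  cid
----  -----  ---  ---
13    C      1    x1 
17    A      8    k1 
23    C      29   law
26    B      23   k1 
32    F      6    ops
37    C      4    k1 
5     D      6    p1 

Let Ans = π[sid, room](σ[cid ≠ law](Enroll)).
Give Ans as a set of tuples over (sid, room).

Filtering on cid ≠ law leaves {(13, C, 1, x1), (17, A, 8, k1), (26, B, 23, k1), (32, F, 6, ops), (37, C, 4, k1), (5, D, 6, p1)}.
Projecting to sid, room: {(1, 13), (23, 26), (4, 37), (6, 32), (6, 5), (8, 17)}

{(1, 13), (23, 26), (4, 37), (6, 32), (6, 5), (8, 17)}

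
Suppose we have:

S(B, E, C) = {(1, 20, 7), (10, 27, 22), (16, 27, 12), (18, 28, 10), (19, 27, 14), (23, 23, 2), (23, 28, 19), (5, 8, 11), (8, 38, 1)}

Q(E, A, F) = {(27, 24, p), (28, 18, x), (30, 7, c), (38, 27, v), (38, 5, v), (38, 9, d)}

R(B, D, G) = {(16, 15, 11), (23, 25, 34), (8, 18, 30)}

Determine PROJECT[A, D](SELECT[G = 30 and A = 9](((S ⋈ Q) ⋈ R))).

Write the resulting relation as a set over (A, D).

{(9, 18)}

Natural join on E: {(10, 27, 22, 24, p), (16, 27, 12, 24, p), (18, 28, 10, 18, x), (19, 27, 14, 24, p), (23, 28, 19, 18, x), (8, 38, 1, 27, v), (8, 38, 1, 5, v), (8, 38, 1, 9, d)}
Natural join on B: {(16, 27, 12, 24, p, 15, 11), (23, 28, 19, 18, x, 25, 34), (8, 38, 1, 27, v, 18, 30), (8, 38, 1, 5, v, 18, 30), (8, 38, 1, 9, d, 18, 30)}
Apply σ_{G = 30 and A = 9}; surviving tuples: {(8, 38, 1, 9, d, 18, 30)}
Keep only column(s) A, D: {(9, 18)}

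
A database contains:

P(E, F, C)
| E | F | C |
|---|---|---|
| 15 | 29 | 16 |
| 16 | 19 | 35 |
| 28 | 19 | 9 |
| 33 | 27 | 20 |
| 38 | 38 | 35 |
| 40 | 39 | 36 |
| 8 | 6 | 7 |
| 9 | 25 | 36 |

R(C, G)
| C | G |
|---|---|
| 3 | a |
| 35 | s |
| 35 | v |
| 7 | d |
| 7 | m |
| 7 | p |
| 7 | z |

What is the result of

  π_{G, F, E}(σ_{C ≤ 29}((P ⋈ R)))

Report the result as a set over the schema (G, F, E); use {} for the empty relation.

{(d, 6, 8), (m, 6, 8), (p, 6, 8), (z, 6, 8)}

P ⋈ R (natural join on C): {(16, 19, 35, s), (16, 19, 35, v), (38, 38, 35, s), (38, 38, 35, v), (8, 6, 7, d), (8, 6, 7, m), (8, 6, 7, p), (8, 6, 7, z)}
Apply σ_{C ≤ 29}; surviving tuples: {(8, 6, 7, d), (8, 6, 7, m), (8, 6, 7, p), (8, 6, 7, z)}
π_{G, F, E} gives {(d, 6, 8), (m, 6, 8), (p, 6, 8), (z, 6, 8)}.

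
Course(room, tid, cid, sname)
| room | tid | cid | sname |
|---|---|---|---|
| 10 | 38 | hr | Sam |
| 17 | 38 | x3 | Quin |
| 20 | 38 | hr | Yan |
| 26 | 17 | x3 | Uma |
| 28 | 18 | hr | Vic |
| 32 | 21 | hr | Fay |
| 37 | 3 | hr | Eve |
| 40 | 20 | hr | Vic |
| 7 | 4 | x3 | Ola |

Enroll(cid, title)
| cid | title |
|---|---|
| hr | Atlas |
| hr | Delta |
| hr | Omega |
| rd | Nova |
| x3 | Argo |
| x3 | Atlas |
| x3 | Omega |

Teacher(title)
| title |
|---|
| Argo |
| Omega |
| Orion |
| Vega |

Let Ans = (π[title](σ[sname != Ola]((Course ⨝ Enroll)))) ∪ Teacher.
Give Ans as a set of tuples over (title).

{Argo, Atlas, Delta, Omega, Orion, Vega}

Joining Course and Enroll on cid yields {(10, 38, hr, Sam, Atlas), (10, 38, hr, Sam, Delta), (10, 38, hr, Sam, Omega), (17, 38, x3, Quin, Argo), (17, 38, x3, Quin, Atlas), (17, 38, x3, Quin, Omega), (20, 38, hr, Yan, Atlas), (20, 38, hr, Yan, Delta), (20, 38, hr, Yan, Omega), (26, 17, x3, Uma, Argo), (26, 17, x3, Uma, Atlas), (26, 17, x3, Uma, Omega), (28, 18, hr, Vic, Atlas), (28, 18, hr, Vic, Delta), (28, 18, hr, Vic, Omega), (32, 21, hr, Fay, Atlas), (32, 21, hr, Fay, Delta), (32, 21, hr, Fay, Omega), (37, 3, hr, Eve, Atlas), (37, 3, hr, Eve, Delta), (37, 3, hr, Eve, Omega), (40, 20, hr, Vic, Atlas), (40, 20, hr, Vic, Delta), (40, 20, hr, Vic, Omega), (7, 4, x3, Ola, Argo), (7, 4, x3, Ola, Atlas), (7, 4, x3, Ola, Omega)}.
Apply σ_{sname != Ola}; surviving tuples: {(10, 38, hr, Sam, Atlas), (10, 38, hr, Sam, Delta), (10, 38, hr, Sam, Omega), (17, 38, x3, Quin, Argo), (17, 38, x3, Quin, Atlas), (17, 38, x3, Quin, Omega), (20, 38, hr, Yan, Atlas), (20, 38, hr, Yan, Delta), (20, 38, hr, Yan, Omega), (26, 17, x3, Uma, Argo), (26, 17, x3, Uma, Atlas), (26, 17, x3, Uma, Omega), (28, 18, hr, Vic, Atlas), (28, 18, hr, Vic, Delta), (28, 18, hr, Vic, Omega), (32, 21, hr, Fay, Atlas), (32, 21, hr, Fay, Delta), (32, 21, hr, Fay, Omega), (37, 3, hr, Eve, Atlas), (37, 3, hr, Eve, Delta), (37, 3, hr, Eve, Omega), (40, 20, hr, Vic, Atlas), (40, 20, hr, Vic, Delta), (40, 20, hr, Vic, Omega)}
Keep only column(s) title (20 duplicate(s) eliminated): {Argo, Atlas, Delta, Omega}
Set union of the two operands is {Argo, Atlas, Delta, Omega, Orion, Vega}.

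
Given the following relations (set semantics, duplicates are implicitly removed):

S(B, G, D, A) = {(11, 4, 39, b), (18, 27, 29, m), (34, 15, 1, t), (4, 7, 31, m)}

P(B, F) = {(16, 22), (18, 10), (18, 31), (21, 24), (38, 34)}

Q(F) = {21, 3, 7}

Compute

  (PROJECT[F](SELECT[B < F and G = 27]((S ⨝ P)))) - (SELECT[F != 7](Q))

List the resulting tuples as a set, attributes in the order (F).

Natural join on B: {(18, 27, 29, m, 10), (18, 27, 29, m, 31)}
σ[B < F and G = 27]: keep tuples satisfying B < F and G = 27 → {(18, 27, 29, m, 31)}
π[F]: project onto (F) → {31}
σ[F != 7]: keep tuples satisfying F != 7 → {21, 3}
Taking the difference: {31}

{31}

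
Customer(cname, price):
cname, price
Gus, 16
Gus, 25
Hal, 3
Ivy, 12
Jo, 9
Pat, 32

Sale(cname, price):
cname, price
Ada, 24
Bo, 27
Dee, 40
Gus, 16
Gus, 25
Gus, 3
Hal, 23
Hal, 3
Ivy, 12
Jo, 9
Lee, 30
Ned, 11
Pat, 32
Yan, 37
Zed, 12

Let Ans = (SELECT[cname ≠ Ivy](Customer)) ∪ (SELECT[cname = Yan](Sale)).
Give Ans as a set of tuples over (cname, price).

{(Gus, 16), (Gus, 25), (Hal, 3), (Jo, 9), (Pat, 32), (Yan, 37)}

Apply σ_{cname ≠ Ivy}; surviving tuples: {(Gus, 16), (Gus, 25), (Hal, 3), (Jo, 9), (Pat, 32)}
Apply σ_{cname = Yan}; surviving tuples: {(Yan, 37)}
Set union of the two operands is {(Gus, 16), (Gus, 25), (Hal, 3), (Jo, 9), (Pat, 32), (Yan, 37)}.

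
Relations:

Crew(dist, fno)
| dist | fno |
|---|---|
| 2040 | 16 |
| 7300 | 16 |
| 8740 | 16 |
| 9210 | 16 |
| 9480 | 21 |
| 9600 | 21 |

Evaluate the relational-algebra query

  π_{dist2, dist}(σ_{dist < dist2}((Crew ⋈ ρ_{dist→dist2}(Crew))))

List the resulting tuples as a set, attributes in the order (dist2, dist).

ρ[dist→dist2]: schema becomes (dist2, fno); tuples unchanged.
Joining Crew and ρ_{dist→dist2}(Crew) on fno yields {(2040, 16, 2040), (2040, 16, 7300), (2040, 16, 8740), (2040, 16, 9210), (7300, 16, 2040), (7300, 16, 7300), (7300, 16, 8740), (7300, 16, 9210), (8740, 16, 2040), (8740, 16, 7300), (8740, 16, 8740), (8740, 16, 9210), (9210, 16, 2040), (9210, 16, 7300), (9210, 16, 8740), (9210, 16, 9210), (9480, 21, 9480), (9480, 21, 9600), (9600, 21, 9480), (9600, 21, 9600)}.
Selection dist < dist2: {(2040, 16, 7300), (2040, 16, 8740), (2040, 16, 9210), (7300, 16, 8740), (7300, 16, 9210), (8740, 16, 9210), (9480, 21, 9600)}
π_{dist2, dist} gives {(7300, 2040), (8740, 2040), (8740, 7300), (9210, 2040), (9210, 7300), (9210, 8740), (9600, 9480)}.

{(7300, 2040), (8740, 2040), (8740, 7300), (9210, 2040), (9210, 7300), (9210, 8740), (9600, 9480)}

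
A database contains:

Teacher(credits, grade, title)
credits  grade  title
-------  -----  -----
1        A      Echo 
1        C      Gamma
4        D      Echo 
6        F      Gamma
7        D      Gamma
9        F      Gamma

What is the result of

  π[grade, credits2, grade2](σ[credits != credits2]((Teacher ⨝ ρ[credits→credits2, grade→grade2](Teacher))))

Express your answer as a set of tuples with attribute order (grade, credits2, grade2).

ρ[credits→credits2, grade→grade2]: schema becomes (credits2, grade2, title); tuples unchanged.
Teacher ⋈ ρ[credits→credits2, grade→grade2](Teacher) (natural join on title): {(1, A, Echo, 1, A), (1, A, Echo, 4, D), (1, C, Gamma, 1, C), (1, C, Gamma, 6, F), (1, C, Gamma, 7, D), (1, C, Gamma, 9, F), (4, D, Echo, 1, A), (4, D, Echo, 4, D), (6, F, Gamma, 1, C), (6, F, Gamma, 6, F), (6, F, Gamma, 7, D), (6, F, Gamma, 9, F), (7, D, Gamma, 1, C), (7, D, Gamma, 6, F), (7, D, Gamma, 7, D), (7, D, Gamma, 9, F), (9, F, Gamma, 1, C), (9, F, Gamma, 6, F), (9, F, Gamma, 7, D), (9, F, Gamma, 9, F)}
σ[credits != credits2]: keep tuples satisfying credits != credits2 → {(1, A, Echo, 4, D), (1, C, Gamma, 6, F), (1, C, Gamma, 7, D), (1, C, Gamma, 9, F), (4, D, Echo, 1, A), (6, F, Gamma, 1, C), (6, F, Gamma, 7, D), (6, F, Gamma, 9, F), (7, D, Gamma, 1, C), (7, D, Gamma, 6, F), (7, D, Gamma, 9, F), (9, F, Gamma, 1, C), (9, F, Gamma, 6, F), (9, F, Gamma, 7, D)}
π_{grade, credits2, grade2} gives {(A, 4, D), (C, 6, F), (C, 7, D), (C, 9, F), (D, 1, A), (D, 1, C), (D, 6, F), (D, 9, F), (F, 1, C), (F, 6, F), (F, 7, D), (F, 9, F)} (2 duplicate(s) eliminated).

{(A, 4, D), (C, 6, F), (C, 7, D), (C, 9, F), (D, 1, A), (D, 1, C), (D, 6, F), (D, 9, F), (F, 1, C), (F, 6, F), (F, 7, D), (F, 9, F)}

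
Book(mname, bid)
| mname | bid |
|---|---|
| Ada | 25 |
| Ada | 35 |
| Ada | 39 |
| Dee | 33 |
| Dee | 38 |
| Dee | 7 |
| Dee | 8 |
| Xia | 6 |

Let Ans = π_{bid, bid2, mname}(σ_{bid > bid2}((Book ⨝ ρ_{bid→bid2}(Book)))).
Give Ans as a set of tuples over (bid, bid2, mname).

ρ[bid→bid2]: schema becomes (mname, bid2); tuples unchanged.
Joining Book and ρ_{bid→bid2}(Book) on mname yields {(Ada, 25, 25), (Ada, 25, 35), (Ada, 25, 39), (Ada, 35, 25), (Ada, 35, 35), (Ada, 35, 39), (Ada, 39, 25), (Ada, 39, 35), (Ada, 39, 39), (Dee, 33, 33), (Dee, 33, 38), (Dee, 33, 7), (Dee, 33, 8), (Dee, 38, 33), (Dee, 38, 38), (Dee, 38, 7), (Dee, 38, 8), (Dee, 7, 33), (Dee, 7, 38), (Dee, 7, 7), (Dee, 7, 8), (Dee, 8, 33), (Dee, 8, 38), (Dee, 8, 7), (Dee, 8, 8), (Xia, 6, 6)}.
Selection bid > bid2: {(Ada, 35, 25), (Ada, 39, 25), (Ada, 39, 35), (Dee, 33, 7), (Dee, 33, 8), (Dee, 38, 33), (Dee, 38, 7), (Dee, 38, 8), (Dee, 8, 7)}
π[bid, bid2, mname]: project onto (bid, bid2, mname) → {(33, 7, Dee), (33, 8, Dee), (35, 25, Ada), (38, 33, Dee), (38, 7, Dee), (38, 8, Dee), (39, 25, Ada), (39, 35, Ada), (8, 7, Dee)}

{(33, 7, Dee), (33, 8, Dee), (35, 25, Ada), (38, 33, Dee), (38, 7, Dee), (38, 8, Dee), (39, 25, Ada), (39, 35, Ada), (8, 7, Dee)}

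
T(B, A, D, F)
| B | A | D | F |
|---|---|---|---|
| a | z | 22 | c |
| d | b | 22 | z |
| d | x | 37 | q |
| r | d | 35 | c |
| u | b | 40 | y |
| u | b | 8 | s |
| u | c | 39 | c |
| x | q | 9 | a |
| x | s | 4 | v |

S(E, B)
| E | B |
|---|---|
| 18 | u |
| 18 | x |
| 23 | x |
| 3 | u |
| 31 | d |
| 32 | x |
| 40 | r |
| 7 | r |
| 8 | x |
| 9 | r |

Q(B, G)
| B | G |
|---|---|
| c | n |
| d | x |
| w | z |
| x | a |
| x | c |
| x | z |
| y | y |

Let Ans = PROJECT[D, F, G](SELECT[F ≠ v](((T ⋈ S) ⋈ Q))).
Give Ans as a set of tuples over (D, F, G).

{(22, z, x), (37, q, x), (9, a, a), (9, a, c), (9, a, z)}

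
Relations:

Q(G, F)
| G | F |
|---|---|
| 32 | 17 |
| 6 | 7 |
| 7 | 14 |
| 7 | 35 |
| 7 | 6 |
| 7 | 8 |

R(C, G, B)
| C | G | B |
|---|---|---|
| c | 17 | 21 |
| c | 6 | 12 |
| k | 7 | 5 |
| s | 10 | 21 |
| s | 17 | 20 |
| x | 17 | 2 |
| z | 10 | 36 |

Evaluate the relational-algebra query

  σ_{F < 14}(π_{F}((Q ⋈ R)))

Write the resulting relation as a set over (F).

{6, 7, 8}

Joining Q and R on G yields {(6, 7, c, 12), (7, 14, k, 5), (7, 35, k, 5), (7, 6, k, 5), (7, 8, k, 5)}.
Keep only column(s) F: {14, 35, 6, 7, 8}
σ[F < 14]: keep tuples satisfying F < 14 → {6, 7, 8}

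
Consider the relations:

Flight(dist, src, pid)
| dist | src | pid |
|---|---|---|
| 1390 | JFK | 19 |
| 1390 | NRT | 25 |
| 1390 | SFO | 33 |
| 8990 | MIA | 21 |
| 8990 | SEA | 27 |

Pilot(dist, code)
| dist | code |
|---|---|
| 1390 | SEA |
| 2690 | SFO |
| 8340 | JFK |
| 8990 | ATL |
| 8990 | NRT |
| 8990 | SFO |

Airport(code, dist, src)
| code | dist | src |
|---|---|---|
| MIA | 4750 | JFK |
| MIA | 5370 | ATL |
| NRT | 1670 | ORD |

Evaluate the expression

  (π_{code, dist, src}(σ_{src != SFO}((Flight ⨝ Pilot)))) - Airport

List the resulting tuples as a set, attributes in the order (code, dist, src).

Flight ⋈ Pilot (natural join on dist): {(1390, JFK, 19, SEA), (1390, NRT, 25, SEA), (1390, SFO, 33, SEA), (8990, MIA, 21, ATL), (8990, MIA, 21, NRT), (8990, MIA, 21, SFO), (8990, SEA, 27, ATL), (8990, SEA, 27, NRT), (8990, SEA, 27, SFO)}
Apply σ_{src != SFO}; surviving tuples: {(1390, JFK, 19, SEA), (1390, NRT, 25, SEA), (8990, MIA, 21, ATL), (8990, MIA, 21, NRT), (8990, MIA, 21, SFO), (8990, SEA, 27, ATL), (8990, SEA, 27, NRT), (8990, SEA, 27, SFO)}
π_{code, dist, src} gives {(ATL, 8990, MIA), (ATL, 8990, SEA), (NRT, 8990, MIA), (NRT, 8990, SEA), (SEA, 1390, JFK), (SEA, 1390, NRT), (SFO, 8990, MIA), (SFO, 8990, SEA)}.
Difference: {(ATL, 8990, MIA), (ATL, 8990, SEA), (NRT, 8990, MIA), (NRT, 8990, SEA), (SEA, 1390, JFK), (SEA, 1390, NRT), (SFO, 8990, MIA), (SFO, 8990, SEA)} with {(MIA, 4750, JFK), (MIA, 5370, ATL), (NRT, 1670, ORD)} → {(ATL, 8990, MIA), (ATL, 8990, SEA), (NRT, 8990, MIA), (NRT, 8990, SEA), (SEA, 1390, JFK), (SEA, 1390, NRT), (SFO, 8990, MIA), (SFO, 8990, SEA)}

{(ATL, 8990, MIA), (ATL, 8990, SEA), (NRT, 8990, MIA), (NRT, 8990, SEA), (SEA, 1390, JFK), (SEA, 1390, NRT), (SFO, 8990, MIA), (SFO, 8990, SEA)}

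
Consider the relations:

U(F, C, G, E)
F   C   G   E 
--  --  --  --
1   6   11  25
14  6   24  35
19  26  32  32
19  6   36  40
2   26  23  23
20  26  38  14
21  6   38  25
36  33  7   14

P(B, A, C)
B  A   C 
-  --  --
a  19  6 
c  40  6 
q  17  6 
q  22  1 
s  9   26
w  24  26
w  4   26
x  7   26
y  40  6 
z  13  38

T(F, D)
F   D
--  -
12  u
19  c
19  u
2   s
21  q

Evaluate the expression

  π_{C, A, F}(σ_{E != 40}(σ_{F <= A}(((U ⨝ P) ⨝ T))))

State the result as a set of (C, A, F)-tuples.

{(26, 24, 19), (26, 24, 2), (26, 4, 2), (26, 7, 2), (26, 9, 2), (6, 40, 21)}

Natural join on C: {(1, 6, 11, 25, a, 19), (1, 6, 11, 25, c, 40), (1, 6, 11, 25, q, 17), (1, 6, 11, 25, y, 40), (14, 6, 24, 35, a, 19), (14, 6, 24, 35, c, 40), (14, 6, 24, 35, q, 17), (14, 6, 24, 35, y, 40), (19, 26, 32, 32, s, 9), (19, 26, 32, 32, w, 24), (19, 26, 32, 32, w, 4), (19, 26, 32, 32, x, 7), (19, 6, 36, 40, a, 19), (19, 6, 36, 40, c, 40), (19, 6, 36, 40, q, 17), (19, 6, 36, 40, y, 40), (2, 26, 23, 23, s, 9), (2, 26, 23, 23, w, 24), (2, 26, 23, 23, w, 4), (2, 26, 23, 23, x, 7), (20, 26, 38, 14, s, 9), (20, 26, 38, 14, w, 24), (20, 26, 38, 14, w, 4), (20, 26, 38, 14, x, 7), (21, 6, 38, 25, a, 19), (21, 6, 38, 25, c, 40), (21, 6, 38, 25, q, 17), (21, 6, 38, 25, y, 40)}
Natural join on F: {(19, 26, 32, 32, s, 9, c), (19, 26, 32, 32, s, 9, u), (19, 26, 32, 32, w, 24, c), (19, 26, 32, 32, w, 24, u), (19, 26, 32, 32, w, 4, c), (19, 26, 32, 32, w, 4, u), (19, 26, 32, 32, x, 7, c), (19, 26, 32, 32, x, 7, u), (19, 6, 36, 40, a, 19, c), (19, 6, 36, 40, a, 19, u), (19, 6, 36, 40, c, 40, c), (19, 6, 36, 40, c, 40, u), (19, 6, 36, 40, q, 17, c), (19, 6, 36, 40, q, 17, u), (19, 6, 36, 40, y, 40, c), (19, 6, 36, 40, y, 40, u), (2, 26, 23, 23, s, 9, s), (2, 26, 23, 23, w, 24, s), (2, 26, 23, 23, w, 4, s), (2, 26, 23, 23, x, 7, s), (21, 6, 38, 25, a, 19, q), (21, 6, 38, 25, c, 40, q), (21, 6, 38, 25, q, 17, q), (21, 6, 38, 25, y, 40, q)}
Filtering on F <= A leaves {(19, 26, 32, 32, w, 24, c), (19, 26, 32, 32, w, 24, u), (19, 6, 36, 40, a, 19, c), (19, 6, 36, 40, a, 19, u), (19, 6, 36, 40, c, 40, c), (19, 6, 36, 40, c, 40, u), (19, 6, 36, 40, y, 40, c), (19, 6, 36, 40, y, 40, u), (2, 26, 23, 23, s, 9, s), (2, 26, 23, 23, w, 24, s), (2, 26, 23, 23, w, 4, s), (2, 26, 23, 23, x, 7, s), (21, 6, 38, 25, c, 40, q), (21, 6, 38, 25, y, 40, q)}.
Filtering on E != 40 leaves {(19, 26, 32, 32, w, 24, c), (19, 26, 32, 32, w, 24, u), (2, 26, 23, 23, s, 9, s), (2, 26, 23, 23, w, 24, s), (2, 26, 23, 23, w, 4, s), (2, 26, 23, 23, x, 7, s), (21, 6, 38, 25, c, 40, q), (21, 6, 38, 25, y, 40, q)}.
Keep only column(s) C, A, F (2 duplicate(s) eliminated): {(26, 24, 19), (26, 24, 2), (26, 4, 2), (26, 7, 2), (26, 9, 2), (6, 40, 21)}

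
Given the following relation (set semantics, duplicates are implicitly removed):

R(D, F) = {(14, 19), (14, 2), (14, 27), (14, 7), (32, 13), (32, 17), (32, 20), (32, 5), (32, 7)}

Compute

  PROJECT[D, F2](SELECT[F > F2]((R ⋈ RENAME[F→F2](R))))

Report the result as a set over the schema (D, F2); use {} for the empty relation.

{(14, 19), (14, 2), (14, 7), (32, 13), (32, 17), (32, 5), (32, 7)}

ρ[F→F2]: schema becomes (D, F2); tuples unchanged.
Joining R and RENAME[F→F2](R) on D yields {(14, 19, 19), (14, 19, 2), (14, 19, 27), (14, 19, 7), (14, 2, 19), (14, 2, 2), (14, 2, 27), (14, 2, 7), (14, 27, 19), (14, 27, 2), (14, 27, 27), (14, 27, 7), (14, 7, 19), (14, 7, 2), (14, 7, 27), (14, 7, 7), (32, 13, 13), (32, 13, 17), (32, 13, 20), (32, 13, 5), (32, 13, 7), (32, 17, 13), (32, 17, 17), (32, 17, 20), (32, 17, 5), (32, 17, 7), (32, 20, 13), (32, 20, 17), (32, 20, 20), (32, 20, 5), (32, 20, 7), (32, 5, 13), (32, 5, 17), (32, 5, 20), (32, 5, 5), (32, 5, 7), (32, 7, 13), (32, 7, 17), (32, 7, 20), (32, 7, 5), (32, 7, 7)}.
Filtering on F > F2 leaves {(14, 19, 2), (14, 19, 7), (14, 27, 19), (14, 27, 2), (14, 27, 7), (14, 7, 2), (32, 13, 5), (32, 13, 7), (32, 17, 13), (32, 17, 5), (32, 17, 7), (32, 20, 13), (32, 20, 17), (32, 20, 5), (32, 20, 7), (32, 7, 5)}.
Keep only column(s) D, F2 (9 duplicate(s) eliminated): {(14, 19), (14, 2), (14, 7), (32, 13), (32, 17), (32, 5), (32, 7)}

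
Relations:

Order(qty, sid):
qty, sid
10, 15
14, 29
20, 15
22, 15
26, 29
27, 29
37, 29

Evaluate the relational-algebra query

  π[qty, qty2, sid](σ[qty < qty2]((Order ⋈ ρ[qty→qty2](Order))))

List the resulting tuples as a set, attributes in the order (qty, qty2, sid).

{(10, 20, 15), (10, 22, 15), (14, 26, 29), (14, 27, 29), (14, 37, 29), (20, 22, 15), (26, 27, 29), (26, 37, 29), (27, 37, 29)}

ρ[qty→qty2]: schema becomes (qty2, sid); tuples unchanged.
Joining Order and ρ[qty→qty2](Order) on sid yields {(10, 15, 10), (10, 15, 20), (10, 15, 22), (14, 29, 14), (14, 29, 26), (14, 29, 27), (14, 29, 37), (20, 15, 10), (20, 15, 20), (20, 15, 22), (22, 15, 10), (22, 15, 20), (22, 15, 22), (26, 29, 14), (26, 29, 26), (26, 29, 27), (26, 29, 37), (27, 29, 14), (27, 29, 26), (27, 29, 27), (27, 29, 37), (37, 29, 14), (37, 29, 26), (37, 29, 27), (37, 29, 37)}.
σ[qty < qty2]: keep tuples satisfying qty < qty2 → {(10, 15, 20), (10, 15, 22), (14, 29, 26), (14, 29, 27), (14, 29, 37), (20, 15, 22), (26, 29, 27), (26, 29, 37), (27, 29, 37)}
Keep only column(s) qty, qty2, sid: {(10, 20, 15), (10, 22, 15), (14, 26, 29), (14, 27, 29), (14, 37, 29), (20, 22, 15), (26, 27, 29), (26, 37, 29), (27, 37, 29)}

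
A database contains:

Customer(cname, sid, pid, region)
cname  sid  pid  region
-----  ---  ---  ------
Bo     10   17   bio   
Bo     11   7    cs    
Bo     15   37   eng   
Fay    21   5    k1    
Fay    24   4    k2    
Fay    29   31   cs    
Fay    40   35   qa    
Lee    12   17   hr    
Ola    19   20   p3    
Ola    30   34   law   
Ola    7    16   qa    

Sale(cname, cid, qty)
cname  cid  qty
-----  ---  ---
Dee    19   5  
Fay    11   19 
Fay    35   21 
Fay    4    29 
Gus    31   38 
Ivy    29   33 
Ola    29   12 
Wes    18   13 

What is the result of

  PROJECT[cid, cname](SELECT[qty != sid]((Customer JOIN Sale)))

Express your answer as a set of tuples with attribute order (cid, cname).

{(11, Fay), (29, Ola), (35, Fay), (4, Fay)}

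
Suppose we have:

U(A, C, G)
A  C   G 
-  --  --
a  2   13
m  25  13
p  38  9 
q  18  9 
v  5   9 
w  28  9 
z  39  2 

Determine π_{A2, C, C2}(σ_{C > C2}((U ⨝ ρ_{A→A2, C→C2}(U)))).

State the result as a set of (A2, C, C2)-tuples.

{(a, 25, 2), (q, 28, 18), (q, 38, 18), (v, 18, 5), (v, 28, 5), (v, 38, 5), (w, 38, 28)}

ρ[A→A2, C→C2]: schema becomes (A2, C2, G); tuples unchanged.
Natural join on G: {(a, 2, 13, a, 2), (a, 2, 13, m, 25), (m, 25, 13, a, 2), (m, 25, 13, m, 25), (p, 38, 9, p, 38), (p, 38, 9, q, 18), (p, 38, 9, v, 5), (p, 38, 9, w, 28), (q, 18, 9, p, 38), (q, 18, 9, q, 18), (q, 18, 9, v, 5), (q, 18, 9, w, 28), (v, 5, 9, p, 38), (v, 5, 9, q, 18), (v, 5, 9, v, 5), (v, 5, 9, w, 28), (w, 28, 9, p, 38), (w, 28, 9, q, 18), (w, 28, 9, v, 5), (w, 28, 9, w, 28), (z, 39, 2, z, 39)}
Filtering on C > C2 leaves {(m, 25, 13, a, 2), (p, 38, 9, q, 18), (p, 38, 9, v, 5), (p, 38, 9, w, 28), (q, 18, 9, v, 5), (w, 28, 9, q, 18), (w, 28, 9, v, 5)}.
Projecting to A2, C, C2: {(a, 25, 2), (q, 28, 18), (q, 38, 18), (v, 18, 5), (v, 28, 5), (v, 38, 5), (w, 38, 28)}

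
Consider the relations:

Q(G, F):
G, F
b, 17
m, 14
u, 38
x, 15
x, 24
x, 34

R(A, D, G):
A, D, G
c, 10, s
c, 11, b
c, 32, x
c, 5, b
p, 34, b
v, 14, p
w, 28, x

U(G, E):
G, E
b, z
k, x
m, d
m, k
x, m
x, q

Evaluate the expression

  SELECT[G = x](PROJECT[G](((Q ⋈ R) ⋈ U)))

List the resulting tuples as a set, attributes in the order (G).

Joining Q and R on G yields {(b, 17, c, 11), (b, 17, c, 5), (b, 17, p, 34), (x, 15, c, 32), (x, 15, w, 28), (x, 24, c, 32), (x, 24, w, 28), (x, 34, c, 32), (x, 34, w, 28)}.
Joining (Q ⋈ R) and U on G yields {(b, 17, c, 11, z), (b, 17, c, 5, z), (b, 17, p, 34, z), (x, 15, c, 32, m), (x, 15, c, 32, q), (x, 15, w, 28, m), (x, 15, w, 28, q), (x, 24, c, 32, m), (x, 24, c, 32, q), (x, 24, w, 28, m), (x, 24, w, 28, q), (x, 34, c, 32, m), (x, 34, c, 32, q), (x, 34, w, 28, m), (x, 34, w, 28, q)}.
π[G]: project onto (G) (13 duplicate(s) eliminated) → {b, x}
Selection G = x: {x}

{x}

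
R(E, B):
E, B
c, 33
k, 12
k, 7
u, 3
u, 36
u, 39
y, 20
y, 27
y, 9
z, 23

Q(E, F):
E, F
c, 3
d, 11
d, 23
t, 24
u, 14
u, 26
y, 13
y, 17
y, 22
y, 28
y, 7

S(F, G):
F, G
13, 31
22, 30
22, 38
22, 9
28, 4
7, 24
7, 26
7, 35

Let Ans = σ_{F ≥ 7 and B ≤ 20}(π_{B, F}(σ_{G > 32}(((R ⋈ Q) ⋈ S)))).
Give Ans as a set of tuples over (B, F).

R ⋈ Q (natural join on E): {(c, 33, 3), (u, 3, 14), (u, 3, 26), (u, 36, 14), (u, 36, 26), (u, 39, 14), (u, 39, 26), (y, 20, 13), (y, 20, 17), (y, 20, 22), (y, 20, 28), (y, 20, 7), (y, 27, 13), (y, 27, 17), (y, 27, 22), (y, 27, 28), (y, 27, 7), (y, 9, 13), (y, 9, 17), (y, 9, 22), (y, 9, 28), (y, 9, 7)}
(R ⋈ Q) ⋈ S (natural join on F): {(y, 20, 13, 31), (y, 20, 22, 30), (y, 20, 22, 38), (y, 20, 22, 9), (y, 20, 28, 4), (y, 20, 7, 24), (y, 20, 7, 26), (y, 20, 7, 35), (y, 27, 13, 31), (y, 27, 22, 30), (y, 27, 22, 38), (y, 27, 22, 9), (y, 27, 28, 4), (y, 27, 7, 24), (y, 27, 7, 26), (y, 27, 7, 35), (y, 9, 13, 31), (y, 9, 22, 30), (y, 9, 22, 38), (y, 9, 22, 9), (y, 9, 28, 4), (y, 9, 7, 24), (y, 9, 7, 26), (y, 9, 7, 35)}
Filtering on G > 32 leaves {(y, 20, 22, 38), (y, 20, 7, 35), (y, 27, 22, 38), (y, 27, 7, 35), (y, 9, 22, 38), (y, 9, 7, 35)}.
π_{B, F} gives {(20, 22), (20, 7), (27, 22), (27, 7), (9, 22), (9, 7)}.
Filtering on F ≥ 7 and B ≤ 20 leaves {(20, 22), (20, 7), (9, 22), (9, 7)}.

{(20, 22), (20, 7), (9, 22), (9, 7)}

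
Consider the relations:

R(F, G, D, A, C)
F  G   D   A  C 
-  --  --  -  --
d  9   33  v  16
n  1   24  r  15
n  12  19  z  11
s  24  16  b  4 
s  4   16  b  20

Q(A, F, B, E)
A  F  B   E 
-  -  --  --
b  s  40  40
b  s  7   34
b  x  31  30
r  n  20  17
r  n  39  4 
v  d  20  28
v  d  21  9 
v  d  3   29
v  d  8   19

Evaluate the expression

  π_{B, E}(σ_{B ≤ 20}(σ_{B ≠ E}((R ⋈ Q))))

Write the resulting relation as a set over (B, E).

R ⋈ Q (natural join on F, A): {(d, 9, 33, v, 16, 20, 28), (d, 9, 33, v, 16, 21, 9), (d, 9, 33, v, 16, 3, 29), (d, 9, 33, v, 16, 8, 19), (n, 1, 24, r, 15, 20, 17), (n, 1, 24, r, 15, 39, 4), (s, 24, 16, b, 4, 40, 40), (s, 24, 16, b, 4, 7, 34), (s, 4, 16, b, 20, 40, 40), (s, 4, 16, b, 20, 7, 34)}
Filtering on B ≠ E leaves {(d, 9, 33, v, 16, 20, 28), (d, 9, 33, v, 16, 21, 9), (d, 9, 33, v, 16, 3, 29), (d, 9, 33, v, 16, 8, 19), (n, 1, 24, r, 15, 20, 17), (n, 1, 24, r, 15, 39, 4), (s, 24, 16, b, 4, 7, 34), (s, 4, 16, b, 20, 7, 34)}.
Filtering on B ≤ 20 leaves {(d, 9, 33, v, 16, 20, 28), (d, 9, 33, v, 16, 3, 29), (d, 9, 33, v, 16, 8, 19), (n, 1, 24, r, 15, 20, 17), (s, 24, 16, b, 4, 7, 34), (s, 4, 16, b, 20, 7, 34)}.
Keep only column(s) B, E (1 duplicate(s) eliminated): {(20, 17), (20, 28), (3, 29), (7, 34), (8, 19)}

{(20, 17), (20, 28), (3, 29), (7, 34), (8, 19)}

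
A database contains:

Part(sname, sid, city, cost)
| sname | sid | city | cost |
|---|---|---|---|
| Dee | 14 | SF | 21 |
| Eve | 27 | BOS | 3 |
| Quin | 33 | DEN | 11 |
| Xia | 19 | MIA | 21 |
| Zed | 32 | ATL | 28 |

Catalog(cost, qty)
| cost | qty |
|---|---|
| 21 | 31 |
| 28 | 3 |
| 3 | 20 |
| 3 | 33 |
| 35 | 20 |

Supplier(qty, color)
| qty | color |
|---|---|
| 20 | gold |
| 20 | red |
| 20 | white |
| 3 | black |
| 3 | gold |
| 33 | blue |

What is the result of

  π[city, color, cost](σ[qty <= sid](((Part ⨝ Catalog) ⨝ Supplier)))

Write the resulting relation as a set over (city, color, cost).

{(ATL, black, 28), (ATL, gold, 28), (BOS, gold, 3), (BOS, red, 3), (BOS, white, 3)}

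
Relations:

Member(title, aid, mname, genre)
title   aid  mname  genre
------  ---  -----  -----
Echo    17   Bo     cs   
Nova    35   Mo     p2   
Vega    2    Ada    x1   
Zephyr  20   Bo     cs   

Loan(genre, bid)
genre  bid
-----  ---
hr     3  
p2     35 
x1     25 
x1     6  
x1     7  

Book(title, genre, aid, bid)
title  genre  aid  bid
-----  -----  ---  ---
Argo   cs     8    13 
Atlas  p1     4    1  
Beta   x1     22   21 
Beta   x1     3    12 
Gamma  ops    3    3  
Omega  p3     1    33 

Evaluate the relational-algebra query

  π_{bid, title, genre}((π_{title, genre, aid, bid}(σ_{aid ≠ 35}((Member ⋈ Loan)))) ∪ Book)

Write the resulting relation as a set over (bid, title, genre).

{(1, Atlas, p1), (12, Beta, x1), (13, Argo, cs), (21, Beta, x1), (25, Vega, x1), (3, Gamma, ops), (33, Omega, p3), (6, Vega, x1), (7, Vega, x1)}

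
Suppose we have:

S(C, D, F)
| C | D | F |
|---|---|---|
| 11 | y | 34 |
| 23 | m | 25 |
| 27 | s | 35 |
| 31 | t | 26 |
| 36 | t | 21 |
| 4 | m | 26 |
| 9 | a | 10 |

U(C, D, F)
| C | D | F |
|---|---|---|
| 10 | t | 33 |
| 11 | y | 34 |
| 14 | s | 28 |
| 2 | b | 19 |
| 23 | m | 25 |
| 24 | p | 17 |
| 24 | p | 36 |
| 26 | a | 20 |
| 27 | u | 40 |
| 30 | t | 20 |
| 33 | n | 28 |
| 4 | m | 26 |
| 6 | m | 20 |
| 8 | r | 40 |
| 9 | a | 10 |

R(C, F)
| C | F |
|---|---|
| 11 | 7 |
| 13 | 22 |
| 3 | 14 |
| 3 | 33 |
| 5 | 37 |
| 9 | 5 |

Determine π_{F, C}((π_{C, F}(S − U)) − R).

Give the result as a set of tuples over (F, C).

{(21, 36), (26, 31), (35, 27)}

Set difference of the two operands is {(27, s, 35), (31, t, 26), (36, t, 21)}.
π_{C, F} gives {(27, 35), (31, 26), (36, 21)}.
Set difference of the two operands is {(27, 35), (31, 26), (36, 21)}.
π_{F, C} gives {(21, 36), (26, 31), (35, 27)}.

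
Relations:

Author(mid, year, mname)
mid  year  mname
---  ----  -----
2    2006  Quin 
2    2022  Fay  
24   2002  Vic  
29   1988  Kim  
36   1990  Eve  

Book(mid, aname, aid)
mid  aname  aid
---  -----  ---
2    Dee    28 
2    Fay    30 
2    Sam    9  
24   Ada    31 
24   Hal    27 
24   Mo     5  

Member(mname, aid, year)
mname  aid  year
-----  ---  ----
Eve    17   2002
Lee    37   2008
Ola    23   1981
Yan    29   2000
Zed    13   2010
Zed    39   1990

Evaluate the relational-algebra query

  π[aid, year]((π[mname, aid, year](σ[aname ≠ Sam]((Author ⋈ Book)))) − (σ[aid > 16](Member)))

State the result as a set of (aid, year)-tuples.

Joining Author and Book on mid yields {(2, 2006, Quin, Dee, 28), (2, 2006, Quin, Fay, 30), (2, 2006, Quin, Sam, 9), (2, 2022, Fay, Dee, 28), (2, 2022, Fay, Fay, 30), (2, 2022, Fay, Sam, 9), (24, 2002, Vic, Ada, 31), (24, 2002, Vic, Hal, 27), (24, 2002, Vic, Mo, 5)}.
Filtering on aname ≠ Sam leaves {(2, 2006, Quin, Dee, 28), (2, 2006, Quin, Fay, 30), (2, 2022, Fay, Dee, 28), (2, 2022, Fay, Fay, 30), (24, 2002, Vic, Ada, 31), (24, 2002, Vic, Hal, 27), (24, 2002, Vic, Mo, 5)}.
Keep only column(s) mname, aid, year: {(Fay, 28, 2022), (Fay, 30, 2022), (Quin, 28, 2006), (Quin, 30, 2006), (Vic, 27, 2002), (Vic, 31, 2002), (Vic, 5, 2002)}
Filtering on aid > 16 leaves {(Eve, 17, 2002), (Lee, 37, 2008), (Ola, 23, 1981), (Yan, 29, 2000), (Zed, 39, 1990)}.
Set difference of the two operands is {(Fay, 28, 2022), (Fay, 30, 2022), (Quin, 28, 2006), (Quin, 30, 2006), (Vic, 27, 2002), (Vic, 31, 2002), (Vic, 5, 2002)}.
Keep only column(s) aid, year: {(27, 2002), (28, 2006), (28, 2022), (30, 2006), (30, 2022), (31, 2002), (5, 2002)}

{(27, 2002), (28, 2006), (28, 2022), (30, 2006), (30, 2022), (31, 2002), (5, 2002)}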